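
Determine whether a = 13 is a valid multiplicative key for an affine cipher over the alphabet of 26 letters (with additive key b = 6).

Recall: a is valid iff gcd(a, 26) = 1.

Step 1: Compute gcd(13, 26).
Step 2: gcd(13, 26) = 13.
Since gcd = 13 != 1, 13 shares a common factor with 26, so it cannot be used.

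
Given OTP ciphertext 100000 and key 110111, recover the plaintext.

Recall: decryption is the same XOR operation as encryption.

Step 1: XOR ciphertext with key:
  Ciphertext: 100000
  Key:        110111
  XOR:        010111
Step 2: Plaintext = 010111 = 23 in decimal.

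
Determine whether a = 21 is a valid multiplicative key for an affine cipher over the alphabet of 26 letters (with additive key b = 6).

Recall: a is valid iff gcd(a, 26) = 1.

Step 1: Compute gcd(21, 26).
Step 2: gcd(21, 26) = 1.
Since gcd = 1, 21 is coprime with 26, so it is a valid key.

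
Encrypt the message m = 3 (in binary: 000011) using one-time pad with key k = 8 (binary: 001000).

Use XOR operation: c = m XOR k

Step 1: Write out the XOR operation bit by bit:
  Message: 000011
  Key:     001000
  XOR:     001011
Step 2: Convert to decimal: 001011 = 11.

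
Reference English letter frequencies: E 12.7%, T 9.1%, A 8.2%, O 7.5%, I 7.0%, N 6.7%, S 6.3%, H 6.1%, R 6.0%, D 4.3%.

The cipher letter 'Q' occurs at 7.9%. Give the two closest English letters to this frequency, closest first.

Step 1: Observed frequency of 'Q' is 7.9%.
Step 2: Compute distances to each reference frequency and sort:
  A (8.2%): difference = 0.3% <-- BEST
  O (7.5%): difference = 0.4% <-- RUNNER-UP
  I (7.0%): difference = 0.9%
  T (9.1%): difference = 1.2%
  N (6.7%): difference = 1.2%
Step 3: Most likely is 'A' (8.2%, diff 0.3%); second most likely is 'O' (7.5%, diff 0.4%).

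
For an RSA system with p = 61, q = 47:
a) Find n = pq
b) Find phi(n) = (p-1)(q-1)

Step 1: n = p * q = 61 * 47 = 2867.
Step 2: phi(n) = (p-1)(q-1) = 60 * 46 = 2760.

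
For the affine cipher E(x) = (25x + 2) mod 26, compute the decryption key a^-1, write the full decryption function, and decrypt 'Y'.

Step 1: Find a^-1, the modular inverse of 25 mod 26.
Step 2: We need 25 * a^-1 = 1 (mod 26).
Step 3: 25 * 25 = 625 = 24 * 26 + 1, so a^-1 = 25.
Step 4: D(y) = 25(y - 2) mod 26.
Step 5: Apply to 'Y' (y = 24): D(24) = 25 * (24 - 2) mod 26 = 25 * 22 mod 26 = 4 -> 'E'.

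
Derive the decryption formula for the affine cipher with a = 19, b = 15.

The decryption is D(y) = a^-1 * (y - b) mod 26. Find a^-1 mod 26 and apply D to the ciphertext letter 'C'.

Step 1: Find a^-1, the modular inverse of 19 mod 26.
Step 2: We need 19 * a^-1 = 1 (mod 26).
Step 3: 19 * 11 = 209 = 8 * 26 + 1, so a^-1 = 11.
Step 4: D(y) = 11(y - 15) mod 26.
Step 5: Apply to 'C' (y = 2): D(2) = 11 * (2 - 15) mod 26 = 11 * -13 mod 26 = 13 -> 'N'.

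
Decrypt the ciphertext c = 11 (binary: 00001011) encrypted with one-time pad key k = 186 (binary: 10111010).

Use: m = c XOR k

Step 1: XOR ciphertext with key:
  Ciphertext: 00001011
  Key:        10111010
  XOR:        10110001
Step 2: Plaintext = 10110001 = 177 in decimal.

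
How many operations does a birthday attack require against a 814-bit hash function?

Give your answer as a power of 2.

Step 1: The birthday paradox gives collision probability ~50% after sqrt(2^n) = 2^(n/2) hashes.
Step 2: For 814-bit output: 2^(814/2) = 2^407.
Step 3: Approximately 2^407 hash computations needed.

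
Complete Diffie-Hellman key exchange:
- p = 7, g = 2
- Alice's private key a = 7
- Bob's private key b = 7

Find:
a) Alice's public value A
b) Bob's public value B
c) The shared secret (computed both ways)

Step 1: A = g^a mod p = 2^7 mod 7 = 2.
Step 2: B = g^b mod p = 2^7 mod 7 = 2.
Step 3: Alice computes s = B^a mod p = 2^7 mod 7 = 2.
Step 4: Bob computes s = A^b mod p = 2^7 mod 7 = 2.
Both sides agree: shared secret = 2.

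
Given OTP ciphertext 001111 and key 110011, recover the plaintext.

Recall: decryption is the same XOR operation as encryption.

Step 1: XOR ciphertext with key:
  Ciphertext: 001111
  Key:        110011
  XOR:        111100
Step 2: Plaintext = 111100 = 60 in decimal.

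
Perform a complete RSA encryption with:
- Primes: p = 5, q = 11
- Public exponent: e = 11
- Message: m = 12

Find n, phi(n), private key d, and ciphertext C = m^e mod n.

Step 1: n = 5 * 11 = 55.
Step 2: phi(n) = (5-1)(11-1) = 4 * 10 = 40.
Step 3: Find d = 11^(-1) mod 40 = 11.
  Verify: 11 * 11 = 121 = 1 (mod 40).
Step 4: C = 12^11 mod 55 = 23.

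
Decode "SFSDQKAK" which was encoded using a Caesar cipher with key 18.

Step 1: Reverse the shift by subtracting 18 from each letter position.
  S (position 18) -> position (18-18) mod 26 = 0 -> A
  F (position 5) -> position (5-18) mod 26 = 13 -> N
  S (position 18) -> position (18-18) mod 26 = 0 -> A
  D (position 3) -> position (3-18) mod 26 = 11 -> L
  Q (position 16) -> position (16-18) mod 26 = 24 -> Y
  K (position 10) -> position (10-18) mod 26 = 18 -> S
  A (position 0) -> position (0-18) mod 26 = 8 -> I
  K (position 10) -> position (10-18) mod 26 = 18 -> S
Decrypted message: ANALYSIS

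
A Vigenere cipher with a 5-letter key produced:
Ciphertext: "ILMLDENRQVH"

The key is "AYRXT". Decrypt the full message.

Step 1: Key 'AYRXT' has length 5. Extended key: AYRXTAYRXTA
Step 2: Decrypt each position:
  I(8) - A(0) = 8 = I
  L(11) - Y(24) = 13 = N
  M(12) - R(17) = 21 = V
  L(11) - X(23) = 14 = O
  D(3) - T(19) = 10 = K
  E(4) - A(0) = 4 = E
  N(13) - Y(24) = 15 = P
  R(17) - R(17) = 0 = A
  Q(16) - X(23) = 19 = T
  V(21) - T(19) = 2 = C
  H(7) - A(0) = 7 = H
Plaintext: INVOKEPATCH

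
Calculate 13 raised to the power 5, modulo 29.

Step 1: Compute 13^5 mod 29 step by step, reducing modulo 29 at each step.
  13^1 mod 29 = 13
  13^2 mod 29 = (13 * 13) mod 29 = 24
  13^3 mod 29 = (24 * 13) mod 29 = 22
  13^4 mod 29 = (22 * 13) mod 29 = 25
  13^5 mod 29 = (25 * 13) mod 29 = 6
Step 2: Result = 6.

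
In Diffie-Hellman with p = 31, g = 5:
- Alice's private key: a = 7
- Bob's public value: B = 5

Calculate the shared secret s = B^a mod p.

Step 1: s = B^a mod p = 5^7 mod 31.
  5^1 mod 31 = 5
  5^2 mod 31 = (5 * 5) mod 31 = 25
  5^3 mod 31 = (25 * 5) mod 31 = 1
  5^4 mod 31 = (1 * 5) mod 31 = 5
  5^5 mod 31 = (5 * 5) mod 31 = 25
  5^6 mod 31 = (25 * 5) mod 31 = 1
  5^7 mod 31 = (1 * 5) mod 31 = 5
Result: shared secret = 5.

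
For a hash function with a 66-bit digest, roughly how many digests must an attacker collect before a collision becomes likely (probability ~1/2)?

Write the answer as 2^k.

Step 1: The birthday paradox gives collision probability ~50% after sqrt(2^n) = 2^(n/2) hashes.
Step 2: For 66-bit output: 2^(66/2) = 2^33.
Step 3: Approximately 2^33 hash computations needed.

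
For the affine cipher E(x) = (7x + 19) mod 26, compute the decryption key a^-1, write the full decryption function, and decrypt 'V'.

Step 1: Find a^-1, the modular inverse of 7 mod 26.
Step 2: We need 7 * a^-1 = 1 (mod 26).
Step 3: 7 * 15 = 105 = 4 * 26 + 1, so a^-1 = 15.
Step 4: D(y) = 15(y - 19) mod 26.
Step 5: Apply to 'V' (y = 21): D(21) = 15 * (21 - 19) mod 26 = 15 * 2 mod 26 = 4 -> 'E'.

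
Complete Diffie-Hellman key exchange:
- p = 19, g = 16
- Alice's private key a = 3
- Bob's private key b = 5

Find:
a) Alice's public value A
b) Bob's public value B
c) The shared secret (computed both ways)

Step 1: A = g^a mod p = 16^3 mod 19 = 11.
Step 2: B = g^b mod p = 16^5 mod 19 = 4.
Step 3: Alice computes s = B^a mod p = 4^3 mod 19 = 7.
Step 4: Bob computes s = A^b mod p = 11^5 mod 19 = 7.
Both sides agree: shared secret = 7.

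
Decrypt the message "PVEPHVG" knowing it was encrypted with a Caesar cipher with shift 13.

Step 1: Reverse the shift by subtracting 13 from each letter position.
  P (position 15) -> position (15-13) mod 26 = 2 -> C
  V (position 21) -> position (21-13) mod 26 = 8 -> I
  E (position 4) -> position (4-13) mod 26 = 17 -> R
  P (position 15) -> position (15-13) mod 26 = 2 -> C
  H (position 7) -> position (7-13) mod 26 = 20 -> U
  V (position 21) -> position (21-13) mod 26 = 8 -> I
  G (position 6) -> position (6-13) mod 26 = 19 -> T
Decrypted message: CIRCUIT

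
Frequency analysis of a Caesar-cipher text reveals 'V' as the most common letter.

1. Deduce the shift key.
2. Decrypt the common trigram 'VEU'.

Step 1: In English, 'E' is the most frequent letter (12.7%).
Step 2: The most frequent ciphertext letter is 'V' (position 21).
Step 3: Shift = (21 - 4) mod 26 = 17.
Step 4: Decrypt 'VEU' by shifting back 17:
  V -> E
  E -> N
  U -> D
Step 5: 'VEU' decrypts to 'END'.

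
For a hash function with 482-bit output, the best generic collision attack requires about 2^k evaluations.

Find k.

Step 1: The hash has a 482-bit output.
Step 2: Collision resistance means it should be infeasible to find any x != y with h(x) = h(y).
By the birthday bound, a generic collision search succeeds after about sqrt(2^482) = 2^(482/2) = 2^241 evaluations.
Step 3: Security level = 241 bits.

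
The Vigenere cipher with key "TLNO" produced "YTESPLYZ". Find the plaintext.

Step 1: Extend key: TLNOTLNO
Step 2: Decrypt each letter (c - k) mod 26:
  Y(24) - T(19) = (24-19) mod 26 = 5 = F
  T(19) - L(11) = (19-11) mod 26 = 8 = I
  E(4) - N(13) = (4-13) mod 26 = 17 = R
  S(18) - O(14) = (18-14) mod 26 = 4 = E
  P(15) - T(19) = (15-19) mod 26 = 22 = W
  L(11) - L(11) = (11-11) mod 26 = 0 = A
  Y(24) - N(13) = (24-13) mod 26 = 11 = L
  Z(25) - O(14) = (25-14) mod 26 = 11 = L
Plaintext: FIREWALL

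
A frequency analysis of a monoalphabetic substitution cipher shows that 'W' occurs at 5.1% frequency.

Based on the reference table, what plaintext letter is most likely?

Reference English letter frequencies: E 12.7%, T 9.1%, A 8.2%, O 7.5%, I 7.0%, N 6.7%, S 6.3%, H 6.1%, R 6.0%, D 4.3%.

Step 1: The observed frequency is 5.1%.
Step 2: Compare with English frequencies:
  E: 12.7% (difference: 7.6%)
  T: 9.1% (difference: 4.0%)
  A: 8.2% (difference: 3.1%)
  O: 7.5% (difference: 2.4%)
  I: 7.0% (difference: 1.9%)
  N: 6.7% (difference: 1.6%)
  S: 6.3% (difference: 1.2%)
  H: 6.1% (difference: 1.0%)
  R: 6.0% (difference: 0.9%)
  D: 4.3% (difference: 0.8%) <-- closest
Step 3: 'W' most likely represents 'D' (frequency 4.3%).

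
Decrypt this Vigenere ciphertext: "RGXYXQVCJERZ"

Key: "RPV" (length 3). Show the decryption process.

Step 1: Key 'RPV' has length 3. Extended key: RPVRPVRPVRPV
Step 2: Decrypt each position:
  R(17) - R(17) = 0 = A
  G(6) - P(15) = 17 = R
  X(23) - V(21) = 2 = C
  Y(24) - R(17) = 7 = H
  X(23) - P(15) = 8 = I
  Q(16) - V(21) = 21 = V
  V(21) - R(17) = 4 = E
  C(2) - P(15) = 13 = N
  J(9) - V(21) = 14 = O
  E(4) - R(17) = 13 = N
  R(17) - P(15) = 2 = C
  Z(25) - V(21) = 4 = E
Plaintext: ARCHIVENONCE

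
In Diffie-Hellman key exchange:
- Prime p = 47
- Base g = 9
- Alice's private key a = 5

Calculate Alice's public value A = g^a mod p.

Step 1: A = g^a mod p = 9^5 mod 47.
  9^1 mod 47 = 9
  9^2 mod 47 = (9 * 9) mod 47 = 34
  9^3 mod 47 = (34 * 9) mod 47 = 24
  9^4 mod 47 = (24 * 9) mod 47 = 28
  9^5 mod 47 = (28 * 9) mod 47 = 17
Result: A = 17.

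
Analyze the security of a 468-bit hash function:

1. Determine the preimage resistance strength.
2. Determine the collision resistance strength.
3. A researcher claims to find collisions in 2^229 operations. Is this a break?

Step 1: Preimage resistance requires brute-force of 2^468 operations.
Step 2: Collision resistance (birthday bound) = 2^(468/2) = 2^234.
Step 3: The claimed attack costs 2^229 operations.
Step 4: Since 2^229 < 2^234, the claimed attack beats the generic birthday bound, so collision resistance is broken.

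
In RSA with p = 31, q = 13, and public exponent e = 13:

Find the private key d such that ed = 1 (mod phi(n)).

Step 1: n = 31 * 13 = 403.
Step 2: phi(n) = 30 * 12 = 360.
Step 3: Find d such that 13 * d = 1 (mod 360).
Step 4: d = 13^(-1) mod 360 = 277.
Verification: 13 * 277 = 3601 = 10 * 360 + 1.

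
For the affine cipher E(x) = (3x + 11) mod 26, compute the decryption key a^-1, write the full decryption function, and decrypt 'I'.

Step 1: Find a^-1, the modular inverse of 3 mod 26.
Step 2: We need 3 * a^-1 = 1 (mod 26).
Step 3: 3 * 9 = 27 = 1 * 26 + 1, so a^-1 = 9.
Step 4: D(y) = 9(y - 11) mod 26.
Step 5: Apply to 'I' (y = 8): D(8) = 9 * (8 - 11) mod 26 = 9 * -3 mod 26 = 25 -> 'Z'.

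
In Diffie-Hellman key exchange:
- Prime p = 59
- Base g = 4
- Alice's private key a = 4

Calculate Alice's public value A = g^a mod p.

Step 1: A = g^a mod p = 4^4 mod 59.
  4^1 mod 59 = 4
  4^2 mod 59 = (4 * 4) mod 59 = 16
  4^3 mod 59 = (16 * 4) mod 59 = 5
  4^4 mod 59 = (5 * 4) mod 59 = 20
Result: A = 20.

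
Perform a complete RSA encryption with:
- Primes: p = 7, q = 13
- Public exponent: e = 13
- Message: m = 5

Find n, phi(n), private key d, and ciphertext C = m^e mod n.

Step 1: n = 7 * 13 = 91.
Step 2: phi(n) = (7-1)(13-1) = 6 * 12 = 72.
Step 3: Find d = 13^(-1) mod 72 = 61.
  Verify: 13 * 61 = 793 = 1 (mod 72).
Step 4: C = 5^13 mod 91 = 5.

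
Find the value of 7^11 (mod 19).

Step 1: Compute 7^11 mod 19 step by step, reducing modulo 19 at each step.
  7^1 mod 19 = 7
  7^2 mod 19 = (7 * 7) mod 19 = 11
  7^3 mod 19 = (11 * 7) mod 19 = 1
  7^4 mod 19 = (1 * 7) mod 19 = 7
  7^5 mod 19 = (7 * 7) mod 19 = 11
  7^6 mod 19 = (11 * 7) mod 19 = 1
  7^7 mod 19 = (1 * 7) mod 19 = 7
  7^8 mod 19 = (7 * 7) mod 19 = 11
  7^9 mod 19 = (11 * 7) mod 19 = 1
  7^10 mod 19 = (1 * 7) mod 19 = 7
  7^11 mod 19 = (7 * 7) mod 19 = 11
Step 2: Result = 11.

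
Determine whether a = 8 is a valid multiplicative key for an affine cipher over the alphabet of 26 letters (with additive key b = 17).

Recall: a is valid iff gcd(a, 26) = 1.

Step 1: Compute gcd(8, 26).
Step 2: gcd(8, 26) = 2.
Since gcd = 2 != 1, 8 shares a common factor with 26, so it cannot be used.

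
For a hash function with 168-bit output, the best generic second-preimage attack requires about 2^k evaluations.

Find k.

Step 1: The hash has a 168-bit output.
Step 2: Second-preimage resistance means: given a specific input x, it should be infeasible to find a different y with h(y) = h(x).
With a 168-bit output, a generic search for a second preimage costs about 2^168 evaluations (each trial matches the fixed target with probability 2^-168).
Step 3: Security level = 168 bits.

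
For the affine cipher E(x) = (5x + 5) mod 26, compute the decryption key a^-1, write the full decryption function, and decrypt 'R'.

Step 1: Find a^-1, the modular inverse of 5 mod 26.
Step 2: We need 5 * a^-1 = 1 (mod 26).
Step 3: 5 * 21 = 105 = 4 * 26 + 1, so a^-1 = 21.
Step 4: D(y) = 21(y - 5) mod 26.
Step 5: Apply to 'R' (y = 17): D(17) = 21 * (17 - 5) mod 26 = 21 * 12 mod 26 = 18 -> 'S'.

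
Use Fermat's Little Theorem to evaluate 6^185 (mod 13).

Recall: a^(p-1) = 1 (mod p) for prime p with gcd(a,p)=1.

Step 1: Since 13 is prime, by Fermat's Little Theorem: 6^12 = 1 (mod 13).
Step 2: Reduce exponent: 185 mod 12 = 5.
Step 3: So 6^185 = 6^5 (mod 13).
Step 4: 6^5 mod 13 = 2.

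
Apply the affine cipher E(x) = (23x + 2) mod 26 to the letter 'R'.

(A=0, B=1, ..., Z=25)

Step 1: Convert 'R' to number: x = 17.
Step 2: E(17) = (23 * 17 + 2) mod 26 = 393 mod 26 = 3.
Step 3: Convert 3 back to letter: D.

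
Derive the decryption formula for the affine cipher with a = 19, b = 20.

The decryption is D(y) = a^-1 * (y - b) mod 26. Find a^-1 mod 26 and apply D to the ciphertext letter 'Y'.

Step 1: Find a^-1, the modular inverse of 19 mod 26.
Step 2: We need 19 * a^-1 = 1 (mod 26).
Step 3: 19 * 11 = 209 = 8 * 26 + 1, so a^-1 = 11.
Step 4: D(y) = 11(y - 20) mod 26.
Step 5: Apply to 'Y' (y = 24): D(24) = 11 * (24 - 20) mod 26 = 11 * 4 mod 26 = 18 -> 'S'.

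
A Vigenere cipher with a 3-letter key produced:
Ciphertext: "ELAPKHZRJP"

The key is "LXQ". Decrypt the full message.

Step 1: Key 'LXQ' has length 3. Extended key: LXQLXQLXQL
Step 2: Decrypt each position:
  E(4) - L(11) = 19 = T
  L(11) - X(23) = 14 = O
  A(0) - Q(16) = 10 = K
  P(15) - L(11) = 4 = E
  K(10) - X(23) = 13 = N
  H(7) - Q(16) = 17 = R
  Z(25) - L(11) = 14 = O
  R(17) - X(23) = 20 = U
  J(9) - Q(16) = 19 = T
  P(15) - L(11) = 4 = E
Plaintext: TOKENROUTE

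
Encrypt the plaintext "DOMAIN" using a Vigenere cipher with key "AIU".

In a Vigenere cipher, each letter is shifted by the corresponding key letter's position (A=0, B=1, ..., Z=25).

Step 1: Repeat key to match plaintext length:
  Plaintext: DOMAIN
  Key:       AIUAIU
Step 2: Encrypt each letter:
  D(3) + A(0) = (3+0) mod 26 = 3 = D
  O(14) + I(8) = (14+8) mod 26 = 22 = W
  M(12) + U(20) = (12+20) mod 26 = 6 = G
  A(0) + A(0) = (0+0) mod 26 = 0 = A
  I(8) + I(8) = (8+8) mod 26 = 16 = Q
  N(13) + U(20) = (13+20) mod 26 = 7 = H
Ciphertext: DWGAQH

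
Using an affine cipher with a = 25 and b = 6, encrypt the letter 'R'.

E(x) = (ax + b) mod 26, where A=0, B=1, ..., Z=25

Step 1: Convert 'R' to number: x = 17.
Step 2: E(17) = (25 * 17 + 6) mod 26 = 431 mod 26 = 15.
Step 3: Convert 15 back to letter: P.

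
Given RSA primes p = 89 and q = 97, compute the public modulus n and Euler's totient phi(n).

Step 1: n = p * q = 89 * 97 = 8633.
Step 2: phi(n) = (p-1)(q-1) = 88 * 96 = 8448.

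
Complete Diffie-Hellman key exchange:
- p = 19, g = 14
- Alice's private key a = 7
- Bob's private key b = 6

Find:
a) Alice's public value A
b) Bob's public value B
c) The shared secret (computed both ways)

Step 1: A = g^a mod p = 14^7 mod 19 = 3.
Step 2: B = g^b mod p = 14^6 mod 19 = 7.
Step 3: Alice computes s = B^a mod p = 7^7 mod 19 = 7.
Step 4: Bob computes s = A^b mod p = 3^6 mod 19 = 7.
Both sides agree: shared secret = 7.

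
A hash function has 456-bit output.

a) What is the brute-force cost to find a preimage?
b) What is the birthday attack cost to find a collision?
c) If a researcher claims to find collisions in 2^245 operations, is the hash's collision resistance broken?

Step 1: Preimage resistance requires brute-force of 2^456 operations.
Step 2: Collision resistance (birthday bound) = 2^(456/2) = 2^228.
Step 3: The claimed attack costs 2^245 operations.
Step 4: Since 2^245 >= 2^228, the claimed attack is no faster than the generic birthday attack, so this does not break collision resistance.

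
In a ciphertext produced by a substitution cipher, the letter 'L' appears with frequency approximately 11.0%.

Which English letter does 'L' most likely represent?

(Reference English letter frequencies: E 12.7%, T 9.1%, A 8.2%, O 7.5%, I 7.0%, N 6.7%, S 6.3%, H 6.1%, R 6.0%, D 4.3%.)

Step 1: The observed frequency is 11.0%.
Step 2: Compare with English frequencies:
  E: 12.7% (difference: 1.7%) <-- closest
  T: 9.1% (difference: 1.9%)
  A: 8.2% (difference: 2.8%)
  O: 7.5% (difference: 3.5%)
  I: 7.0% (difference: 4.0%)
  N: 6.7% (difference: 4.3%)
  S: 6.3% (difference: 4.7%)
  H: 6.1% (difference: 4.9%)
  R: 6.0% (difference: 5.0%)
  D: 4.3% (difference: 6.7%)
Step 3: 'L' most likely represents 'E' (frequency 12.7%).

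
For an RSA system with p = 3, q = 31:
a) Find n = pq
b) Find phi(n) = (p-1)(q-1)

Step 1: n = p * q = 3 * 31 = 93.
Step 2: phi(n) = (p-1)(q-1) = 2 * 30 = 60.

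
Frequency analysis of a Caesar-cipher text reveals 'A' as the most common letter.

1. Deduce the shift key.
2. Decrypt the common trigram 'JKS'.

Step 1: In English, 'E' is the most frequent letter (12.7%).
Step 2: The most frequent ciphertext letter is 'A' (position 0).
Step 3: Shift = (0 - 4) mod 26 = 22.
Step 4: Decrypt 'JKS' by shifting back 22:
  J -> N
  K -> O
  S -> W
Step 5: 'JKS' decrypts to 'NOW'.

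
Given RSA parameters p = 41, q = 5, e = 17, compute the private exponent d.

Step 1: n = 41 * 5 = 205.
Step 2: phi(n) = 40 * 4 = 160.
Step 3: Find d such that 17 * d = 1 (mod 160).
Step 4: d = 17^(-1) mod 160 = 113.
Verification: 17 * 113 = 1921 = 12 * 160 + 1.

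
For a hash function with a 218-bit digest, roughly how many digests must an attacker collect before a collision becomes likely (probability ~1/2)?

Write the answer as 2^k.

Step 1: The birthday paradox gives collision probability ~50% after sqrt(2^n) = 2^(n/2) hashes.
Step 2: For 218-bit output: 2^(218/2) = 2^109.
Step 3: Approximately 2^109 hash computations needed.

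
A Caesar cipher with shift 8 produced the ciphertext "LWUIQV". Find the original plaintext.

Step 1: Reverse the shift by subtracting 8 from each letter position.
  L (position 11) -> position (11-8) mod 26 = 3 -> D
  W (position 22) -> position (22-8) mod 26 = 14 -> O
  U (position 20) -> position (20-8) mod 26 = 12 -> M
  I (position 8) -> position (8-8) mod 26 = 0 -> A
  Q (position 16) -> position (16-8) mod 26 = 8 -> I
  V (position 21) -> position (21-8) mod 26 = 13 -> N
Decrypted message: DOMAIN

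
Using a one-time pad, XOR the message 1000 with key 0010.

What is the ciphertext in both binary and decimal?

Step 1: Write out the XOR operation bit by bit:
  Message: 1000
  Key:     0010
  XOR:     1010
Step 2: Convert to decimal: 1010 = 10.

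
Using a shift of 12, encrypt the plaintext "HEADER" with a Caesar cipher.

Step 1: For each letter, shift forward by 12 positions (mod 26).
  H (position 7) -> position (7+12) mod 26 = 19 -> T
  E (position 4) -> position (4+12) mod 26 = 16 -> Q
  A (position 0) -> position (0+12) mod 26 = 12 -> M
  D (position 3) -> position (3+12) mod 26 = 15 -> P
  E (position 4) -> position (4+12) mod 26 = 16 -> Q
  R (position 17) -> position (17+12) mod 26 = 3 -> D
Result: TQMPQD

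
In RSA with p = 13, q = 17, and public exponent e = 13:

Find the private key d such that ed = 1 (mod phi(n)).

Step 1: n = 13 * 17 = 221.
Step 2: phi(n) = 12 * 16 = 192.
Step 3: Find d such that 13 * d = 1 (mod 192).
Step 4: d = 13^(-1) mod 192 = 133.
Verification: 13 * 133 = 1729 = 9 * 192 + 1.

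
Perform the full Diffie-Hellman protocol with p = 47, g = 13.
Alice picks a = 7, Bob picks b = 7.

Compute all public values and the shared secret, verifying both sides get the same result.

Step 1: A = g^a mod p = 13^7 mod 47 = 39.
Step 2: B = g^b mod p = 13^7 mod 47 = 39.
Step 3: Alice computes s = B^a mod p = 39^7 mod 47 = 35.
Step 4: Bob computes s = A^b mod p = 39^7 mod 47 = 35.
Both sides agree: shared secret = 35.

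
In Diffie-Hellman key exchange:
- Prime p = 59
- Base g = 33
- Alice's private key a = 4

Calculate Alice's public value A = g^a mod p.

Step 1: A = g^a mod p = 33^4 mod 59.
  33^1 mod 59 = 33
  33^2 mod 59 = (33 * 33) mod 59 = 27
  33^3 mod 59 = (27 * 33) mod 59 = 6
  33^4 mod 59 = (6 * 33) mod 59 = 21
Result: A = 21.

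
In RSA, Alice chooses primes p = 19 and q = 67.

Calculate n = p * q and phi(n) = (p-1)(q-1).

Step 1: n = p * q = 19 * 67 = 1273.
Step 2: phi(n) = (p-1)(q-1) = 18 * 66 = 1188.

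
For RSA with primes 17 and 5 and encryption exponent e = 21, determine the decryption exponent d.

Step 1: n = 17 * 5 = 85.
Step 2: phi(n) = 16 * 4 = 64.
Step 3: Find d such that 21 * d = 1 (mod 64).
Step 4: d = 21^(-1) mod 64 = 61.
Verification: 21 * 61 = 1281 = 20 * 64 + 1.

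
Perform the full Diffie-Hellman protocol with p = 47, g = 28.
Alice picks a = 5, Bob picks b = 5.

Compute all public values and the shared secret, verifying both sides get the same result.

Step 1: A = g^a mod p = 28^5 mod 47 = 2.
Step 2: B = g^b mod p = 28^5 mod 47 = 2.
Step 3: Alice computes s = B^a mod p = 2^5 mod 47 = 32.
Step 4: Bob computes s = A^b mod p = 2^5 mod 47 = 32.
Both sides agree: shared secret = 32.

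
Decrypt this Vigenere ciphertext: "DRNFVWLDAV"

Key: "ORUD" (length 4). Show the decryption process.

Step 1: Key 'ORUD' has length 4. Extended key: ORUDORUDOR
Step 2: Decrypt each position:
  D(3) - O(14) = 15 = P
  R(17) - R(17) = 0 = A
  N(13) - U(20) = 19 = T
  F(5) - D(3) = 2 = C
  V(21) - O(14) = 7 = H
  W(22) - R(17) = 5 = F
  L(11) - U(20) = 17 = R
  D(3) - D(3) = 0 = A
  A(0) - O(14) = 12 = M
  V(21) - R(17) = 4 = E
Plaintext: PATCHFRAME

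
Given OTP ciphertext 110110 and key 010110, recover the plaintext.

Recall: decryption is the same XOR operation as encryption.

Step 1: XOR ciphertext with key:
  Ciphertext: 110110
  Key:        010110
  XOR:        100000
Step 2: Plaintext = 100000 = 32 in decimal.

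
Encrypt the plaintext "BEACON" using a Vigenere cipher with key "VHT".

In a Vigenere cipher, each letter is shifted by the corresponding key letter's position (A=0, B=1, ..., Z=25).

Step 1: Repeat key to match plaintext length:
  Plaintext: BEACON
  Key:       VHTVHT
Step 2: Encrypt each letter:
  B(1) + V(21) = (1+21) mod 26 = 22 = W
  E(4) + H(7) = (4+7) mod 26 = 11 = L
  A(0) + T(19) = (0+19) mod 26 = 19 = T
  C(2) + V(21) = (2+21) mod 26 = 23 = X
  O(14) + H(7) = (14+7) mod 26 = 21 = V
  N(13) + T(19) = (13+19) mod 26 = 6 = G
Ciphertext: WLTXVG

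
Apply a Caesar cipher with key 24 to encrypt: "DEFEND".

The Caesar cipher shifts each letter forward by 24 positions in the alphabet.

Step 1: For each letter, shift forward by 24 positions (mod 26).
  D (position 3) -> position (3+24) mod 26 = 1 -> B
  E (position 4) -> position (4+24) mod 26 = 2 -> C
  F (position 5) -> position (5+24) mod 26 = 3 -> D
  E (position 4) -> position (4+24) mod 26 = 2 -> C
  N (position 13) -> position (13+24) mod 26 = 11 -> L
  D (position 3) -> position (3+24) mod 26 = 1 -> B
Result: BCDCLB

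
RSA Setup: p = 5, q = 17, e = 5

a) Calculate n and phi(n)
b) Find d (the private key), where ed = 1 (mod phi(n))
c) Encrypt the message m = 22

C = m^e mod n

Step 1: n = 5 * 17 = 85.
Step 2: phi(n) = (5-1)(17-1) = 4 * 16 = 64.
Step 3: Find d = 5^(-1) mod 64 = 13.
  Verify: 5 * 13 = 65 = 1 (mod 64).
Step 4: C = 22^5 mod 85 = 82.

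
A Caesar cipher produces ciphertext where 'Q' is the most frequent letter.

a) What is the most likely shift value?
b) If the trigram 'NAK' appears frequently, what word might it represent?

Step 1: In English, 'E' is the most frequent letter (12.7%).
Step 2: The most frequent ciphertext letter is 'Q' (position 16).
Step 3: Shift = (16 - 4) mod 26 = 12.
Step 4: Decrypt 'NAK' by shifting back 12:
  N -> B
  A -> O
  K -> Y
Step 5: 'NAK' decrypts to 'BOY'.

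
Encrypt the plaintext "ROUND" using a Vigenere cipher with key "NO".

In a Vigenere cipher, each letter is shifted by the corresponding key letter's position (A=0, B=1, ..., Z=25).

Step 1: Repeat key to match plaintext length:
  Plaintext: ROUND
  Key:       NONON
Step 2: Encrypt each letter:
  R(17) + N(13) = (17+13) mod 26 = 4 = E
  O(14) + O(14) = (14+14) mod 26 = 2 = C
  U(20) + N(13) = (20+13) mod 26 = 7 = H
  N(13) + O(14) = (13+14) mod 26 = 1 = B
  D(3) + N(13) = (3+13) mod 26 = 16 = Q
Ciphertext: ECHBQ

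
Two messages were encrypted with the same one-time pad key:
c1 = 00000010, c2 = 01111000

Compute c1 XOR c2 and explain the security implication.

Step 1: c1 XOR c2 = (m1 XOR k) XOR (m2 XOR k).
Step 2: By XOR associativity/commutativity: = m1 XOR m2 XOR k XOR k = m1 XOR m2.
Step 3: 00000010 XOR 01111000 = 01111010 = 122.
Step 4: The key cancels out! An attacker learns m1 XOR m2 = 122, revealing the relationship between plaintexts.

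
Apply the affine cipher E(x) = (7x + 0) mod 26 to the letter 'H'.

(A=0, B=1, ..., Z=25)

Step 1: Convert 'H' to number: x = 7.
Step 2: E(7) = (7 * 7 + 0) mod 26 = 49 mod 26 = 23.
Step 3: Convert 23 back to letter: X.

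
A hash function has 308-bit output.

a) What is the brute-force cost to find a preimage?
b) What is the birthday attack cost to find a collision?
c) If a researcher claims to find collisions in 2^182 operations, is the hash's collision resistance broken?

Step 1: Preimage resistance requires brute-force of 2^308 operations.
Step 2: Collision resistance (birthday bound) = 2^(308/2) = 2^154.
Step 3: The claimed attack costs 2^182 operations.
Step 4: Since 2^182 >= 2^154, the claimed attack is no faster than the generic birthday attack, so this does not break collision resistance.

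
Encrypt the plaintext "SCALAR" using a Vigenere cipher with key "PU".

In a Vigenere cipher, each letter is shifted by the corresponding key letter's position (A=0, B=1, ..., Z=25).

Step 1: Repeat key to match plaintext length:
  Plaintext: SCALAR
  Key:       PUPUPU
Step 2: Encrypt each letter:
  S(18) + P(15) = (18+15) mod 26 = 7 = H
  C(2) + U(20) = (2+20) mod 26 = 22 = W
  A(0) + P(15) = (0+15) mod 26 = 15 = P
  L(11) + U(20) = (11+20) mod 26 = 5 = F
  A(0) + P(15) = (0+15) mod 26 = 15 = P
  R(17) + U(20) = (17+20) mod 26 = 11 = L
Ciphertext: HWPFPL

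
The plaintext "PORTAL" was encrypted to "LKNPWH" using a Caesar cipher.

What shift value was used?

Step 1: Compare first letters: P (position 15) -> L (position 11).
Step 2: Shift = (11 - 15) mod 26 = 22.
The shift value is 22.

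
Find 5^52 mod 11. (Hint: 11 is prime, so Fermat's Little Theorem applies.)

Step 1: Since 11 is prime, by Fermat's Little Theorem: 5^10 = 1 (mod 11).
Step 2: Reduce exponent: 52 mod 10 = 2.
Step 3: So 5^52 = 5^2 (mod 11).
Step 4: 5^2 mod 11 = 3.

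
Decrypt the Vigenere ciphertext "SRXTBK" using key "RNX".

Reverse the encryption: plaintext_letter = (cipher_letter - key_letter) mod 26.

Step 1: Extend key: RNXRNX
Step 2: Decrypt each letter (c - k) mod 26:
  S(18) - R(17) = (18-17) mod 26 = 1 = B
  R(17) - N(13) = (17-13) mod 26 = 4 = E
  X(23) - X(23) = (23-23) mod 26 = 0 = A
  T(19) - R(17) = (19-17) mod 26 = 2 = C
  B(1) - N(13) = (1-13) mod 26 = 14 = O
  K(10) - X(23) = (10-23) mod 26 = 13 = N
Plaintext: BEACON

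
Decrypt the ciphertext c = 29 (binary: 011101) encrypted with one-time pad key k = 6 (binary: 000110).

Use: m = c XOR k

Step 1: XOR ciphertext with key:
  Ciphertext: 011101
  Key:        000110
  XOR:        011011
Step 2: Plaintext = 011011 = 27 in decimal.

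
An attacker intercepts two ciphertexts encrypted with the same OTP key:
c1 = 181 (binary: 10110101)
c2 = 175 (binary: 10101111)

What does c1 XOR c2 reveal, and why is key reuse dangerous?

Step 1: c1 XOR c2 = (m1 XOR k) XOR (m2 XOR k).
Step 2: By XOR associativity/commutativity: = m1 XOR m2 XOR k XOR k = m1 XOR m2.
Step 3: 10110101 XOR 10101111 = 00011010 = 26.
Step 4: The key cancels out! An attacker learns m1 XOR m2 = 26, revealing the relationship between plaintexts.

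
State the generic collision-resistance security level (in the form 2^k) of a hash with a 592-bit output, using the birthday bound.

Step 1: The birthday paradox gives collision probability ~50% after sqrt(2^n) = 2^(n/2) hashes.
Step 2: For 592-bit output: 2^(592/2) = 2^296.
Step 3: Approximately 2^296 hash computations needed.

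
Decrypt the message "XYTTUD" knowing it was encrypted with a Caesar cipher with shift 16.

Step 1: Reverse the shift by subtracting 16 from each letter position.
  X (position 23) -> position (23-16) mod 26 = 7 -> H
  Y (position 24) -> position (24-16) mod 26 = 8 -> I
  T (position 19) -> position (19-16) mod 26 = 3 -> D
  T (position 19) -> position (19-16) mod 26 = 3 -> D
  U (position 20) -> position (20-16) mod 26 = 4 -> E
  D (position 3) -> position (3-16) mod 26 = 13 -> N
Decrypted message: HIDDEN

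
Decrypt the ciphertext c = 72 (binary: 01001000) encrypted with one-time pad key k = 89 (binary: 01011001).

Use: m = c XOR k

Step 1: XOR ciphertext with key:
  Ciphertext: 01001000
  Key:        01011001
  XOR:        00010001
Step 2: Plaintext = 00010001 = 17 in decimal.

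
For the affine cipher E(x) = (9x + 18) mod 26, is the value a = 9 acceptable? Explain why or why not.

Step 1: Compute gcd(9, 26).
Step 2: gcd(9, 26) = 1.
Since gcd = 1, 9 is coprime with 26, so it is a valid key.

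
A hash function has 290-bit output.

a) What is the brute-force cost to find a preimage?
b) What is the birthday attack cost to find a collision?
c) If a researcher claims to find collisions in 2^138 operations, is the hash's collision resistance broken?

Step 1: Preimage resistance requires brute-force of 2^290 operations.
Step 2: Collision resistance (birthday bound) = 2^(290/2) = 2^145.
Step 3: The claimed attack costs 2^138 operations.
Step 4: Since 2^138 < 2^145, the claimed attack beats the generic birthday bound, so collision resistance is broken.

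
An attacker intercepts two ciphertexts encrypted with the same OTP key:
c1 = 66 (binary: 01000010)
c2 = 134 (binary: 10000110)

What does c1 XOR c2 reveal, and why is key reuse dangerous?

Step 1: c1 XOR c2 = (m1 XOR k) XOR (m2 XOR k).
Step 2: By XOR associativity/commutativity: = m1 XOR m2 XOR k XOR k = m1 XOR m2.
Step 3: 01000010 XOR 10000110 = 11000100 = 196.
Step 4: The key cancels out! An attacker learns m1 XOR m2 = 196, revealing the relationship between plaintexts.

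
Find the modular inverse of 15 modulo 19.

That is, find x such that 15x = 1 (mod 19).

Step 1: We need x such that 15 * x = 1 (mod 19).
Step 2: Using the extended Euclidean algorithm or trial:
  15 * 14 = 210 = 11 * 19 + 1.
Step 3: Since 210 mod 19 = 1, the inverse is x = 14.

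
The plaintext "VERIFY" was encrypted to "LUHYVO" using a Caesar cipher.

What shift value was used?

Step 1: Compare first letters: V (position 21) -> L (position 11).
Step 2: Shift = (11 - 21) mod 26 = 16.
The shift value is 16.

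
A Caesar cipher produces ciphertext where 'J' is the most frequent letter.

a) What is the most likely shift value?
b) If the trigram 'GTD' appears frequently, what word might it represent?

Step 1: In English, 'E' is the most frequent letter (12.7%).
Step 2: The most frequent ciphertext letter is 'J' (position 9).
Step 3: Shift = (9 - 4) mod 26 = 5.
Step 4: Decrypt 'GTD' by shifting back 5:
  G -> B
  T -> O
  D -> Y
Step 5: 'GTD' decrypts to 'BOY'.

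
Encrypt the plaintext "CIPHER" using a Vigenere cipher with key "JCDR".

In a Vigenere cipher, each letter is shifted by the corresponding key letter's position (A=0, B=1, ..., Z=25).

Step 1: Repeat key to match plaintext length:
  Plaintext: CIPHER
  Key:       JCDRJC
Step 2: Encrypt each letter:
  C(2) + J(9) = (2+9) mod 26 = 11 = L
  I(8) + C(2) = (8+2) mod 26 = 10 = K
  P(15) + D(3) = (15+3) mod 26 = 18 = S
  H(7) + R(17) = (7+17) mod 26 = 24 = Y
  E(4) + J(9) = (4+9) mod 26 = 13 = N
  R(17) + C(2) = (17+2) mod 26 = 19 = T
Ciphertext: LKSYNT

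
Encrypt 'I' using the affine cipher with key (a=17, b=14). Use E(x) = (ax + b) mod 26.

Step 1: Convert 'I' to number: x = 8.
Step 2: E(8) = (17 * 8 + 14) mod 26 = 150 mod 26 = 20.
Step 3: Convert 20 back to letter: U.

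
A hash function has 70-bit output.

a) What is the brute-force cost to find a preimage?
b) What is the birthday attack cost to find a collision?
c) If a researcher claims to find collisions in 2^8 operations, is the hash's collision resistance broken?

Step 1: Preimage resistance requires brute-force of 2^70 operations.
Step 2: Collision resistance (birthday bound) = 2^(70/2) = 2^35.
Step 3: The claimed attack costs 2^8 operations.
Step 4: Since 2^8 < 2^35, the claimed attack beats the generic birthday bound, so collision resistance is broken.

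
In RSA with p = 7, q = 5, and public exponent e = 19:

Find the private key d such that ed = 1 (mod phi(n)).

Step 1: n = 7 * 5 = 35.
Step 2: phi(n) = 6 * 4 = 24.
Step 3: Find d such that 19 * d = 1 (mod 24).
Step 4: d = 19^(-1) mod 24 = 19.
Verification: 19 * 19 = 361 = 15 * 24 + 1.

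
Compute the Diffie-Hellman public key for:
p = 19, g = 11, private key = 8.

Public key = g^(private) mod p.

Step 1: A = g^a mod p = 11^8 mod 19.
  11^1 mod 19 = 11
  11^2 mod 19 = (11 * 11) mod 19 = 7
  11^3 mod 19 = (7 * 11) mod 19 = 1
  11^4 mod 19 = (1 * 11) mod 19 = 11
  11^5 mod 19 = (11 * 11) mod 19 = 7
  11^6 mod 19 = (7 * 11) mod 19 = 1
  11^7 mod 19 = (1 * 11) mod 19 = 11
  11^8 mod 19 = (11 * 11) mod 19 = 7
Result: A = 7.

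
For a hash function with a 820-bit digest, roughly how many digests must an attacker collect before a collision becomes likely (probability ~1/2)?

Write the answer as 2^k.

Step 1: The birthday paradox gives collision probability ~50% after sqrt(2^n) = 2^(n/2) hashes.
Step 2: For 820-bit output: 2^(820/2) = 2^410.
Step 3: Approximately 2^410 hash computations needed.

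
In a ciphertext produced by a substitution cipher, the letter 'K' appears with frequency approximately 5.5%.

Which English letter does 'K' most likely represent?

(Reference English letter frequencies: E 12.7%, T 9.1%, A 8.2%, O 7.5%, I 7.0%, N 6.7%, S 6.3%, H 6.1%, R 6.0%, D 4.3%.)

Step 1: The observed frequency is 5.5%.
Step 2: Compare with English frequencies:
  E: 12.7% (difference: 7.2%)
  T: 9.1% (difference: 3.6%)
  A: 8.2% (difference: 2.7%)
  O: 7.5% (difference: 2.0%)
  I: 7.0% (difference: 1.5%)
  N: 6.7% (difference: 1.2%)
  S: 6.3% (difference: 0.8%)
  H: 6.1% (difference: 0.6%)
  R: 6.0% (difference: 0.5%) <-- closest
  D: 4.3% (difference: 1.2%)
Step 3: 'K' most likely represents 'R' (frequency 6.0%).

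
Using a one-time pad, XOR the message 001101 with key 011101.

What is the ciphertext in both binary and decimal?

Step 1: Write out the XOR operation bit by bit:
  Message: 001101
  Key:     011101
  XOR:     010000
Step 2: Convert to decimal: 010000 = 16.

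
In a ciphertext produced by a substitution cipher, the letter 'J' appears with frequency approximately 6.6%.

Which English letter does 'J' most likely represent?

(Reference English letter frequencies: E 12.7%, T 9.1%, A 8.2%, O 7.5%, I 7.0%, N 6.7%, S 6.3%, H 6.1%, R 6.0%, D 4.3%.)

Step 1: The observed frequency is 6.6%.
Step 2: Compare with English frequencies:
  E: 12.7% (difference: 6.1%)
  T: 9.1% (difference: 2.5%)
  A: 8.2% (difference: 1.6%)
  O: 7.5% (difference: 0.9%)
  I: 7.0% (difference: 0.4%)
  N: 6.7% (difference: 0.1%) <-- closest
  S: 6.3% (difference: 0.3%)
  H: 6.1% (difference: 0.5%)
  R: 6.0% (difference: 0.6%)
  D: 4.3% (difference: 2.3%)
Step 3: 'J' most likely represents 'N' (frequency 6.7%).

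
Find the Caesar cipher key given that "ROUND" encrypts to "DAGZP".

Step 1: Compare first letters: R (position 17) -> D (position 3).
Step 2: Shift = (3 - 17) mod 26 = 12.
The shift value is 12.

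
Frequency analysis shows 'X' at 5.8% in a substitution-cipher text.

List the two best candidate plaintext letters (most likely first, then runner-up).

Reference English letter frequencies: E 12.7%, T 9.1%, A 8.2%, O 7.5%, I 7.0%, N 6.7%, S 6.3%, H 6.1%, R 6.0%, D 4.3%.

Step 1: Observed frequency of 'X' is 5.8%.
Step 2: Compute distances to each reference frequency and sort:
  R (6.0%): difference = 0.2% <-- BEST
  H (6.1%): difference = 0.3% <-- RUNNER-UP
  S (6.3%): difference = 0.5%
  N (6.7%): difference = 0.9%
  I (7.0%): difference = 1.2%
Step 3: Most likely is 'R' (6.0%, diff 0.2%); second most likely is 'H' (6.1%, diff 0.3%).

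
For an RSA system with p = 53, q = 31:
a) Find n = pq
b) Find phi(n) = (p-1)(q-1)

Step 1: n = p * q = 53 * 31 = 1643.
Step 2: phi(n) = (p-1)(q-1) = 52 * 30 = 1560.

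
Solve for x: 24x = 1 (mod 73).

Step 1: We need x such that 24 * x = 1 (mod 73).
Step 2: Using the extended Euclidean algorithm or trial:
  24 * 70 = 1680 = 23 * 73 + 1.
Step 3: Since 1680 mod 73 = 1, the inverse is x = 70.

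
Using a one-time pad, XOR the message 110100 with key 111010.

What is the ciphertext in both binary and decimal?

Step 1: Write out the XOR operation bit by bit:
  Message: 110100
  Key:     111010
  XOR:     001110
Step 2: Convert to decimal: 001110 = 14.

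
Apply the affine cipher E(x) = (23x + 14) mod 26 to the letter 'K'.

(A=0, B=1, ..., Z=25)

Step 1: Convert 'K' to number: x = 10.
Step 2: E(10) = (23 * 10 + 14) mod 26 = 244 mod 26 = 10.
Step 3: Convert 10 back to letter: K.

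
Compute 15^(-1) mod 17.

Step 1: We need x such that 15 * x = 1 (mod 17).
Step 2: Using the extended Euclidean algorithm or trial:
  15 * 8 = 120 = 7 * 17 + 1.
Step 3: Since 120 mod 17 = 1, the inverse is x = 8.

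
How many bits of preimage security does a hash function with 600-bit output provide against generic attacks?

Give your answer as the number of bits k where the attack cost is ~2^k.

Step 1: The hash has a 600-bit output.
Step 2: Preimage resistance means: given a digest h(x), it should be infeasible to find any input that hashes to it.
With a 600-bit output there are 2^600 possible digests, so a generic brute-force preimage search costs about 2^600 evaluations.
Step 3: Security level = 600 bits.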